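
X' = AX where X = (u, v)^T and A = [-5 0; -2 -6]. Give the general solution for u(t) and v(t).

u(t) = -K_2e^(-5t), v(t) = K_1e^(-6t) + 2K_2e^(-5t)

Coefficient matrix A = [[-5, 0], [-2, -6]].
Characteristic polynomial det(A - λI) = λ^2 + 11λ + 30 = 0.
Eigenvalues λ = -6, -5.
For λ=-6: (A-λI) row 1 is [1, 0], so an eigenvector is (0, 1).
For λ=-5: (A-λI) row 2 is [-2, -1], so an eigenvector is (-1, 2).
General solution: K_1e^(-6t)(0,1) + K_2e^(-5t)(-1,2).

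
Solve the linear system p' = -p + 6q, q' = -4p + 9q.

Coefficient matrix A = [[-1, 6], [-4, 9]].
Characteristic polynomial det(A - λI) = λ^2 - 8λ + 15 = 0.
Eigenvalues λ = 3, 5.
For λ=3: (A-λI) row 1 is [-4, 6], so an eigenvector is (-3, -2).
For λ=5: (A-λI) row 1 is [-6, 6], so an eigenvector is (-1, -1).
General solution: C_1e^(3t)(-3,-2) + C_2e^(5t)(-1,-1).

p(t) = -3C_1e^(3t) - C_2e^(5t), q(t) = -2C_1e^(3t) - C_2e^(5t)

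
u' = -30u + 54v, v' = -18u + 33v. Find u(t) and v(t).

Coefficient matrix A = [[-30, 54], [-18, 33]].
Characteristic polynomial det(A - λI) = λ^2 - 3λ - 18 = 0.
Eigenvalues λ = -3, 6.
For λ=-3: (A-λI) row 1 is [-27, 54], so an eigenvector is (2, 1).
For λ=6: (A-λI) row 1 is [-36, 54], so an eigenvector is (-3, -2).
General solution: C_1e^(-3t)(2,1) + C_2e^(6t)(-3,-2).

u(t) = 2C_1e^(-3t) - 3C_2e^(6t), v(t) = C_1e^(-3t) - 2C_2e^(6t)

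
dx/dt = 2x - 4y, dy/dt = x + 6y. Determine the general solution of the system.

x(t) = -2K_1e^(4t) - 2K_2te^(4t) - 3K_2e^(4t), y(t) = K_1e^(4t) + K_2te^(4t) + 2K_2e^(4t)

Coefficient matrix A = [[2, -4], [1, 6]].
Characteristic polynomial det(A - λI) = λ^2 - 8λ + 16 = 0.
Single eigenvalue λ = 4 with algebraic multiplicity 2.
Eigenvector v = (-2,1); generalized eigenvector w with (A-λI)w=v is (-3,2).
General solution: e^(4t)[K_1·v + K_2·(t·v + w)].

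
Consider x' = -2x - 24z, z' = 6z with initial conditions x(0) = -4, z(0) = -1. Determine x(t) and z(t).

x(t) = 3e^(6t) - 7e^(-2t), z(t) = -e^(6t)

Coefficient matrix A = [[-2, -24], [0, 6]].
Characteristic polynomial det(A - λI) = λ^2 - 4λ - 12 = 0.
Eigenvalues λ = -2, 6.
For λ=-2: (A-λI) row 1 is [0, -24], so an eigenvector is (1, 0).
For λ=6: (A-λI) row 1 is [-8, -24], so an eigenvector is (3, -1).
General solution: c_1e^(-2t)(1,0) + c_2e^(6t)(3,-1).
Applying x(0)=-4, z(0)=-1 gives c_1=-7, c_2=1.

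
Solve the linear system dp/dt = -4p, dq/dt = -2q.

Coefficient matrix A = [[-4, 0], [0, -2]].
Characteristic polynomial det(A - λI) = λ^2 + 6λ + 8 = 0.
Eigenvalues λ = -2, -4.
For λ=-2: (A-λI) row 1 is [-2, 0], so an eigenvector is (0, -1).
For λ=-4: (A-λI) row 2 is [0, 2], so an eigenvector is (1, 0).
General solution: c_1e^(-2t)(0,-1) + c_2e^(-4t)(1,0).

p(t) = c_2e^(-4t), q(t) = -c_1e^(-2t)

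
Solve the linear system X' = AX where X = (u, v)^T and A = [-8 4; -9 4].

u(t) = -2C_1e^(-2t) - 2C_2te^(-2t) - C_2e^(-2t), v(t) = -3C_1e^(-2t) - 3C_2te^(-2t) - 2C_2e^(-2t)

Coefficient matrix A = [[-8, 4], [-9, 4]].
Characteristic polynomial det(A - λI) = λ^2 + 4λ + 4 = 0.
Single eigenvalue λ = -2 with algebraic multiplicity 2.
Eigenvector v = (-2,-3); generalized eigenvector w with (A-λI)w=v is (-1,-2).
General solution: e^(-2t)[C_1·v + C_2·(t·v + w)].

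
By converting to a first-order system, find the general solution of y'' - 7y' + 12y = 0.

Let x_1 = y, x_2 = y'. Then x_1' = x_2 and x_2' = -12x_1 + 7x_2.
A = [[0,1],[-12,7]]; det(A-λI) = λ^2 - 7λ + 12.
Eigenvalues λ = 3, 4 with eigenvectors (1,3), (1,4).

y(t) = K_1e^(3t) + K_2e^(4t)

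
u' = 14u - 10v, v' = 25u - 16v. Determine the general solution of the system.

u(t) = C_1e^(-t)sin(5t) - C_1e^(-t)cos(5t) - C_2e^(-t)sin(5t) - C_2e^(-t)cos(5t), v(t) = C_1e^(-t)sin(5t) - 2C_1e^(-t)cos(5t) - 2C_2e^(-t)sin(5t) - C_2e^(-t)cos(5t)

Coefficient matrix A = [[14, -10], [25, -16]].
Characteristic polynomial det(A - λI) = λ^2 + 2λ + 26 = 0.
Eigenvalues λ = -1 ± 5i (complex conjugate pair).
For λ=-1+5i: an eigenvector is (-1,-2) - i(1,1) = (-1 - i, -2 - i).
A real fundamental pair from Re and Im of e^((-1+5i)t)v: X_1 = e^(-t)(cos(5t)·(-1,-2) + sin(5t)·(1,1)), X_2 = e^(-t)(sin(5t)·(-1,-2) - cos(5t)·(1,1)).
General solution: C_1X_1 + C_2X_2.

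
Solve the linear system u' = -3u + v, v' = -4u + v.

u(t) = -c_1e^(-t) - c_2te^(-t), v(t) = -2c_1e^(-t) - 2c_2te^(-t) - c_2e^(-t)

Coefficient matrix A = [[-3, 1], [-4, 1]].
Characteristic polynomial det(A - λI) = λ^2 + 2λ + 1 = 0.
Single eigenvalue λ = -1 with algebraic multiplicity 2.
Eigenvector v = (-1,-2); generalized eigenvector w with (A-λI)w=v is (0,-1).
General solution: e^(-t)[c_1·v + c_2·(t·v + w)].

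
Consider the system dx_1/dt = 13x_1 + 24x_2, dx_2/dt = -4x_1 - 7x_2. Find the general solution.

Coefficient matrix A = [[13, 24], [-4, -7]].
Characteristic polynomial det(A - λI) = λ^2 - 6λ + 5 = 0.
Eigenvalues λ = 1, 5.
For λ=1: (A-λI) row 1 is [12, 24], so an eigenvector is (-2, 1).
For λ=5: (A-λI) row 1 is [8, 24], so an eigenvector is (3, -1).
General solution: c_1e^(t)(-2,1) + c_2e^(5t)(3,-1).

x_1(t) = -2c_1e^(t) + 3c_2e^(5t), x_2(t) = c_1e^(t) - c_2e^(5t)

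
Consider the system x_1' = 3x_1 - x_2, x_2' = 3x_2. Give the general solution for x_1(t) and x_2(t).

Coefficient matrix A = [[3, -1], [0, 3]].
Characteristic polynomial det(A - λI) = λ^2 - 6λ + 9 = 0.
Single eigenvalue λ = 3 with algebraic multiplicity 2.
Eigenvector v = (1,0); generalized eigenvector w with (A-λI)w=v is (1,-1).
General solution: e^(3t)[K_1·v + K_2·(t·v + w)].

x_1(t) = K_1e^(3t) + K_2te^(3t) + K_2e^(3t), x_2(t) = -K_2e^(3t)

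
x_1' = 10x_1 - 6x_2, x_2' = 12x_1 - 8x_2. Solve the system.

x_1(t) = K_1e^(-2t) + K_2e^(4t), x_2(t) = 2K_1e^(-2t) + K_2e^(4t)

Coefficient matrix A = [[10, -6], [12, -8]].
Characteristic polynomial det(A - λI) = λ^2 - 2λ - 8 = 0.
Eigenvalues λ = -2, 4.
For λ=-2: (A-λI) row 1 is [12, -6], so an eigenvector is (1, 2).
For λ=4: (A-λI) row 1 is [6, -6], so an eigenvector is (1, 1).
General solution: K_1e^(-2t)(1,2) + K_2e^(4t)(1,1).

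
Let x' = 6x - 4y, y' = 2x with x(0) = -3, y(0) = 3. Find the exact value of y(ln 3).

-405

A = [[6,-4],[2,0]]; eigenvalues λ = 4, 2.
Eigenvectors: (2,1) for λ=4, (-1,-1) for λ=2.
From the initial condition, c_1 = -6, c_2 = -9.
y(ln 3) = (-6)(3^4)(1) + (-9)(3^2)(-1) = -405.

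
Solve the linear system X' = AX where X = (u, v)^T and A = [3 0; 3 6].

u(t) = -C_2e^(3t), v(t) = -C_1e^(6t) + C_2e^(3t)

Coefficient matrix A = [[3, 0], [3, 6]].
Characteristic polynomial det(A - λI) = λ^2 - 9λ + 18 = 0.
Eigenvalues λ = 6, 3.
For λ=6: (A-λI) row 1 is [-3, 0], so an eigenvector is (0, -1).
For λ=3: (A-λI) row 2 is [3, 3], so an eigenvector is (-1, 1).
General solution: C_1e^(6t)(0,-1) + C_2e^(3t)(-1,1).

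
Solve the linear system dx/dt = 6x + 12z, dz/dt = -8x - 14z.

x(t) = -3c_1e^(-2t) - c_2e^(-6t), z(t) = 2c_1e^(-2t) + c_2e^(-6t)

Coefficient matrix A = [[6, 12], [-8, -14]].
Characteristic polynomial det(A - λI) = λ^2 + 8λ + 12 = 0.
Eigenvalues λ = -2, -6.
For λ=-2: (A-λI) row 1 is [8, 12], so an eigenvector is (-3, 2).
For λ=-6: (A-λI) row 1 is [12, 12], so an eigenvector is (-1, 1).
General solution: c_1e^(-2t)(-3,2) + c_2e^(-6t)(-1,1).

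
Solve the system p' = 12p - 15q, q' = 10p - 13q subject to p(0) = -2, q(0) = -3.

p(t) = 3e^(2t) - 5e^(-3t), q(t) = 2e^(2t) - 5e^(-3t)

Coefficient matrix A = [[12, -15], [10, -13]].
Characteristic polynomial det(A - λI) = λ^2 + λ - 6 = 0.
Eigenvalues λ = -3, 2.
For λ=-3: (A-λI) row 1 is [15, -15], so an eigenvector is (-1, -1).
For λ=2: (A-λI) row 1 is [10, -15], so an eigenvector is (3, 2).
General solution: K_1e^(-3t)(-1,-1) + K_2e^(2t)(3,2).
Applying p(0)=-2, q(0)=-3 gives K_1=5, K_2=1.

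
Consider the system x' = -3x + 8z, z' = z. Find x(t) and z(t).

Coefficient matrix A = [[-3, 8], [0, 1]].
Characteristic polynomial det(A - λI) = λ^2 + 2λ - 3 = 0.
Eigenvalues λ = 1, -3.
For λ=1: (A-λI) row 1 is [-4, 8], so an eigenvector is (2, 1).
For λ=-3: (A-λI) row 1 is [0, 8], so an eigenvector is (1, 0).
General solution: c_1e^(t)(2,1) + c_2e^(-3t)(1,0).

x(t) = 2c_1e^(t) + c_2e^(-3t), z(t) = c_1e^(t)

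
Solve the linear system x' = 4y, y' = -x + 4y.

x(t) = -2c_1e^(2t) - 2c_2te^(2t) - 3c_2e^(2t), y(t) = -c_1e^(2t) - c_2te^(2t) - 2c_2e^(2t)

Coefficient matrix A = [[0, 4], [-1, 4]].
Characteristic polynomial det(A - λI) = λ^2 - 4λ + 4 = 0.
Single eigenvalue λ = 2 with algebraic multiplicity 2.
Eigenvector v = (-2,-1); generalized eigenvector w with (A-λI)w=v is (-3,-2).
General solution: e^(2t)[c_1·v + c_2·(t·v + w)].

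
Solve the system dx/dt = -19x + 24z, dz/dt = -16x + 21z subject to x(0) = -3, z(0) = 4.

Coefficient matrix A = [[-19, 24], [-16, 21]].
Characteristic polynomial det(A - λI) = λ^2 - 2λ - 15 = 0.
Eigenvalues λ = 5, -3.
For λ=5: (A-λI) row 1 is [-24, 24], so an eigenvector is (-1, -1).
For λ=-3: (A-λI) row 1 is [-16, 24], so an eigenvector is (3, 2).
General solution: K_1e^(5t)(-1,-1) + K_2e^(-3t)(3,2).
Applying x(0)=-3, z(0)=4 gives K_1=-18, K_2=-7.

x(t) = 18e^(5t) - 21e^(-3t), z(t) = 18e^(5t) - 14e^(-3t)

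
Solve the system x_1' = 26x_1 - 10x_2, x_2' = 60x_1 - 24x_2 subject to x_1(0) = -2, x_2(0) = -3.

Coefficient matrix A = [[26, -10], [60, -24]].
Characteristic polynomial det(A - λI) = λ^2 - 2λ - 24 = 0.
Eigenvalues λ = 6, -4.
For λ=6: (A-λI) row 1 is [20, -10], so an eigenvector is (1, 2).
For λ=-4: (A-λI) row 1 is [30, -10], so an eigenvector is (1, 3).
General solution: C_1e^(6t)(1,2) + C_2e^(-4t)(1,3).
Applying x_1(0)=-2, x_2(0)=-3 gives C_1=-3, C_2=1.

x_1(t) = -3e^(6t) + e^(-4t), x_2(t) = -6e^(6t) + 3e^(-4t)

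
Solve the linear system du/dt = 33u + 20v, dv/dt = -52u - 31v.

Coefficient matrix A = [[33, 20], [-52, -31]].
Characteristic polynomial det(A - λI) = λ^2 - 2λ + 17 = 0.
Eigenvalues λ = 1 ± 4i (complex conjugate pair).
For λ=1+4i: an eigenvector is (2,-3) - i(1,-2) = (2 - i, -3 + 2i).
A real fundamental pair from Re and Im of e^((1+4i)t)v: X_1 = e^(t)(cos(4t)·(2,-3) + sin(4t)·(1,-2)), X_2 = e^(t)(sin(4t)·(2,-3) - cos(4t)·(1,-2)).
General solution: K_1X_1 + K_2X_2.

u(t) = K_1e^(t)sin(4t) + 2K_1e^(t)cos(4t) + 2K_2e^(t)sin(4t) - K_2e^(t)cos(4t), v(t) = -2K_1e^(t)sin(4t) - 3K_1e^(t)cos(4t) - 3K_2e^(t)sin(4t) + 2K_2e^(t)cos(4t)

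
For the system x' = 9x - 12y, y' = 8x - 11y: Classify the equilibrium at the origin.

saddle

A = [[9,-12],[8,-11]]; det(A-λI) = λ^2 + 2λ - 3.
λ = -3, 1: opposite signs.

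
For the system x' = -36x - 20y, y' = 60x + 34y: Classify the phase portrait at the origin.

saddle

A = [[-36,-20],[60,34]]; det(A-λI) = λ^2 + 2λ - 24.
λ = -6, 4: opposite signs.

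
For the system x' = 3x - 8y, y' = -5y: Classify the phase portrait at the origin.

A = [[3,-8],[0,-5]]; det(A-λI) = λ^2 + 2λ - 15.
λ = 3, -5: opposite signs.

saddle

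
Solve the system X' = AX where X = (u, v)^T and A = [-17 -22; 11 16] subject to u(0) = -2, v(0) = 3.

u(t) = -4e^(5t) + 2e^(-6t), v(t) = 4e^(5t) - e^(-6t)

Coefficient matrix A = [[-17, -22], [11, 16]].
Characteristic polynomial det(A - λI) = λ^2 + λ - 30 = 0.
Eigenvalues λ = -6, 5.
For λ=-6: (A-λI) row 1 is [-11, -22], so an eigenvector is (-2, 1).
For λ=5: (A-λI) row 1 is [-22, -22], so an eigenvector is (-1, 1).
General solution: C_1e^(-6t)(-2,1) + C_2e^(5t)(-1,1).
Applying u(0)=-2, v(0)=3 gives C_1=-1, C_2=4.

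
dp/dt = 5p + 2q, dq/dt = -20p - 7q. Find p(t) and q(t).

Coefficient matrix A = [[5, 2], [-20, -7]].
Characteristic polynomial det(A - λI) = λ^2 + 2λ + 5 = 0.
Eigenvalues λ = -1 ± 2i (complex conjugate pair).
For λ=-1+2i: an eigenvector is (0,1) - i(1,-3) = (0 - i, 1 + 3i).
A real fundamental pair from Re and Im of e^((-1+2i)t)v: X_1 = e^(-t)(cos(2t)·(0,1) + sin(2t)·(1,-3)), X_2 = e^(-t)(sin(2t)·(0,1) - cos(2t)·(1,-3)).
General solution: K_1X_1 + K_2X_2.

p(t) = K_1e^(-t)sin(2t) - K_2e^(-t)cos(2t), q(t) = -3K_1e^(-t)sin(2t) + K_1e^(-t)cos(2t) + K_2e^(-t)sin(2t) + 3K_2e^(-t)cos(2t)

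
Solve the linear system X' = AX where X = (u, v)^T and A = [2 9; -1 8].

u(t) = 3c_1e^(5t) + 3c_2te^(5t) + 2c_2e^(5t), v(t) = c_1e^(5t) + c_2te^(5t) + c_2e^(5t)

Coefficient matrix A = [[2, 9], [-1, 8]].
Characteristic polynomial det(A - λI) = λ^2 - 10λ + 25 = 0.
Single eigenvalue λ = 5 with algebraic multiplicity 2.
Eigenvector v = (3,1); generalized eigenvector w with (A-λI)w=v is (2,1).
General solution: e^(5t)[c_1·v + c_2·(t·v + w)].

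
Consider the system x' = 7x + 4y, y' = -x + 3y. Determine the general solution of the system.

Coefficient matrix A = [[7, 4], [-1, 3]].
Characteristic polynomial det(A - λI) = λ^2 - 10λ + 25 = 0.
Single eigenvalue λ = 5 with algebraic multiplicity 2.
Eigenvector v = (2,-1); generalized eigenvector w with (A-λI)w=v is (3,-1).
General solution: e^(5t)[c_1·v + c_2·(t·v + w)].

x(t) = 2c_1e^(5t) + 2c_2te^(5t) + 3c_2e^(5t), y(t) = -c_1e^(5t) - c_2te^(5t) - c_2e^(5t)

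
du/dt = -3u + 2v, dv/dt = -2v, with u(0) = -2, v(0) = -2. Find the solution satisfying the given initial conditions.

Coefficient matrix A = [[-3, 2], [0, -2]].
Characteristic polynomial det(A - λI) = λ^2 + 5λ + 6 = 0.
Eigenvalues λ = -3, -2.
For λ=-3: (A-λI) row 1 is [0, 2], so an eigenvector is (-1, 0).
For λ=-2: (A-λI) row 1 is [-1, 2], so an eigenvector is (-2, -1).
General solution: c_1e^(-3t)(-1,0) + c_2e^(-2t)(-2,-1).
Applying u(0)=-2, v(0)=-2 gives c_1=-2, c_2=2.

u(t) = -4e^(-2t) + 2e^(-3t), v(t) = -2e^(-2t)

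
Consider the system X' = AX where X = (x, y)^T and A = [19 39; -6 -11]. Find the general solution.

Coefficient matrix A = [[19, 39], [-6, -11]].
Characteristic polynomial det(A - λI) = λ^2 - 8λ + 25 = 0.
Eigenvalues λ = 4 ± 3i (complex conjugate pair).
For λ=4+3i: an eigenvector is (-3,1) - i(-2,1) = (-3 + 2i, 1 - i).
A real fundamental pair from Re and Im of e^((4+3i)t)v: X_1 = e^(4t)(cos(3t)·(-3,1) + sin(3t)·(-2,1)), X_2 = e^(4t)(sin(3t)·(-3,1) - cos(3t)·(-2,1)).
General solution: C_1X_1 + C_2X_2.

x(t) = -2C_1e^(4t)sin(3t) - 3C_1e^(4t)cos(3t) - 3C_2e^(4t)sin(3t) + 2C_2e^(4t)cos(3t), y(t) = C_1e^(4t)sin(3t) + C_1e^(4t)cos(3t) + C_2e^(4t)sin(3t) - C_2e^(4t)cos(3t)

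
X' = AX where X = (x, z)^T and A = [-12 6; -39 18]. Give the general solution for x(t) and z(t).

Coefficient matrix A = [[-12, 6], [-39, 18]].
Characteristic polynomial det(A - λI) = λ^2 - 6λ + 18 = 0.
Eigenvalues λ = 3 ± 3i (complex conjugate pair).
For λ=3+3i: an eigenvector is (-1,-2) - i(1,3) = (-1 - i, -2 - 3i).
A real fundamental pair from Re and Im of e^((3+3i)t)v: X_1 = e^(3t)(cos(3t)·(-1,-2) + sin(3t)·(1,3)), X_2 = e^(3t)(sin(3t)·(-1,-2) - cos(3t)·(1,3)).
General solution: K_1X_1 + K_2X_2.

x(t) = K_1e^(3t)sin(3t) - K_1e^(3t)cos(3t) - K_2e^(3t)sin(3t) - K_2e^(3t)cos(3t), z(t) = 3K_1e^(3t)sin(3t) - 2K_1e^(3t)cos(3t) - 2K_2e^(3t)sin(3t) - 3K_2e^(3t)cos(3t)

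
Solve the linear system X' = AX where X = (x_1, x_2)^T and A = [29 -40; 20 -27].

Coefficient matrix A = [[29, -40], [20, -27]].
Characteristic polynomial det(A - λI) = λ^2 - 2λ + 17 = 0.
Eigenvalues λ = 1 ± 4i (complex conjugate pair).
For λ=1+4i: an eigenvector is (1,1) - i(-3,-2) = (1 + 3i, 1 + 2i).
A real fundamental pair from Re and Im of e^((1+4i)t)v: X_1 = e^(t)(cos(4t)·(1,1) + sin(4t)·(-3,-2)), X_2 = e^(t)(sin(4t)·(1,1) - cos(4t)·(-3,-2)).
General solution: c_1X_1 + c_2X_2.

x_1(t) = -3c_1e^(t)sin(4t) + c_1e^(t)cos(4t) + c_2e^(t)sin(4t) + 3c_2e^(t)cos(4t), x_2(t) = -2c_1e^(t)sin(4t) + c_1e^(t)cos(4t) + c_2e^(t)sin(4t) + 2c_2e^(t)cos(4t)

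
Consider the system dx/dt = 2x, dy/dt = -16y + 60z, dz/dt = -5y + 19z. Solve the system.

Coefficient matrix A = [[2, 0, 0], [0, -16, 60], [0, -5, 19]].
det(A - λI) = 0 gives eigenvalues λ = 2, 4, -1.
For λ=2: eigenvector (1,0,0).
For λ=4: eigenvector (0,3,1).
For λ=-1: eigenvector (0,-4,-1).
General solution: C_1e^(2t)(1,0,0) + C_2e^(4t)(0,3,1) + C_3e^(-t)(0,-4,-1).

x(t) = C_1e^(2t), y(t) = 3C_2e^(4t) - 4C_3e^(-t), z(t) = C_2e^(4t) - C_3e^(-t)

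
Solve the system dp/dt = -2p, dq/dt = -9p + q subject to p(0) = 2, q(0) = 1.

Coefficient matrix A = [[-2, 0], [-9, 1]].
Characteristic polynomial det(A - λI) = λ^2 + λ - 2 = 0.
Eigenvalues λ = 1, -2.
For λ=1: (A-λI) row 1 is [-3, 0], so an eigenvector is (0, 1).
For λ=-2: (A-λI) row 2 is [-9, 3], so an eigenvector is (-1, -3).
General solution: C_1e^(t)(0,1) + C_2e^(-2t)(-1,-3).
Applying p(0)=2, q(0)=1 gives C_1=-5, C_2=-2.

p(t) = 2e^(-2t), q(t) = -5e^(t) + 6e^(-2t)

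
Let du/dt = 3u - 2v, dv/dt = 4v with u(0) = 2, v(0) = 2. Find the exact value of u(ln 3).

-162

A = [[3,-2],[0,4]]; eigenvalues λ = 4, 3.
Eigenvectors: (-2,1) for λ=4, (-1,0) for λ=3.
From the initial condition, c_1 = 2, c_2 = -6.
u(ln 3) = (2)(3^4)(-2) + (-6)(3^3)(-1) = -162.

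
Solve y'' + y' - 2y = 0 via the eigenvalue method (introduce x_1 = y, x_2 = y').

y(t) = C_1e^(-2t) + C_2e^(t)

Let x_1 = y, x_2 = y'. Then x_1' = x_2 and x_2' = 2x_1 - x_2.
A = [[0,1],[2,-1]]; det(A-λI) = λ^2 + λ - 2.
Eigenvalues λ = -2, 1 with eigenvectors (1,-2), (1,1).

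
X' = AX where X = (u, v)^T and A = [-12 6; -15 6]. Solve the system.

u(t) = -C_1e^(-3t)sin(3t) + C_1e^(-3t)cos(3t) + C_2e^(-3t)sin(3t) + C_2e^(-3t)cos(3t), v(t) = -2C_1e^(-3t)sin(3t) + C_1e^(-3t)cos(3t) + C_2e^(-3t)sin(3t) + 2C_2e^(-3t)cos(3t)

Coefficient matrix A = [[-12, 6], [-15, 6]].
Characteristic polynomial det(A - λI) = λ^2 + 6λ + 18 = 0.
Eigenvalues λ = -3 ± 3i (complex conjugate pair).
For λ=-3+3i: an eigenvector is (1,1) - i(-1,-2) = (1 + i, 1 + 2i).
A real fundamental pair from Re and Im of e^((-3+3i)t)v: X_1 = e^(-3t)(cos(3t)·(1,1) + sin(3t)·(-1,-2)), X_2 = e^(-3t)(sin(3t)·(1,1) - cos(3t)·(-1,-2)).
General solution: C_1X_1 + C_2X_2.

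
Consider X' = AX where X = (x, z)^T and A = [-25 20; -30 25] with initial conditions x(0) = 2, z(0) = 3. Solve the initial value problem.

x(t) = 2e^(5t), z(t) = 3e^(5t)

Coefficient matrix A = [[-25, 20], [-30, 25]].
Characteristic polynomial det(A - λI) = λ^2 - 25 = 0.
Eigenvalues λ = 5, -5.
For λ=5: (A-λI) row 1 is [-30, 20], so an eigenvector is (-2, -3).
For λ=-5: (A-λI) row 1 is [-20, 20], so an eigenvector is (-1, -1).
General solution: C_1e^(5t)(-2,-3) + C_2e^(-5t)(-1,-1).
Applying x(0)=2, z(0)=3 gives C_1=-1, C_2=0.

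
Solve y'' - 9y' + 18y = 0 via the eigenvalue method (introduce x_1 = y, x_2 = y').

y(t) = C_1e^(6t) + C_2e^(3t)

Let x_1 = y, x_2 = y'. Then x_1' = x_2 and x_2' = -18x_1 + 9x_2.
A = [[0,1],[-18,9]]; det(A-λI) = λ^2 - 9λ + 18.
Eigenvalues λ = 6, 3 with eigenvectors (1,6), (1,3).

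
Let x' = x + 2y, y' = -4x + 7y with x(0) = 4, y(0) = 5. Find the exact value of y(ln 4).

A = [[1,2],[-4,7]]; eigenvalues λ = 3, 5.
Eigenvectors: (-1,-1) for λ=3, (-1,-2) for λ=5.
From the initial condition, c_1 = -3, c_2 = -1.
y(ln 4) = (-3)(4^3)(-1) + (-1)(4^5)(-2) = 2240.

2240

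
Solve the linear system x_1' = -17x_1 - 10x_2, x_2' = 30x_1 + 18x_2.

x_1(t) = 2K_1e^(-2t) - K_2e^(3t), x_2(t) = -3K_1e^(-2t) + 2K_2e^(3t)

Coefficient matrix A = [[-17, -10], [30, 18]].
Characteristic polynomial det(A - λI) = λ^2 - λ - 6 = 0.
Eigenvalues λ = -2, 3.
For λ=-2: (A-λI) row 1 is [-15, -10], so an eigenvector is (2, -3).
For λ=3: (A-λI) row 1 is [-20, -10], so an eigenvector is (-1, 2).
General solution: K_1e^(-2t)(2,-3) + K_2e^(3t)(-1,2).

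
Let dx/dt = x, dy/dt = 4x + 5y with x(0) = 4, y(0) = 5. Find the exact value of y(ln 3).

2175

A = [[1,0],[4,5]]; eigenvalues λ = 1, 5.
Eigenvectors: (-1,1) for λ=1, (0,-1) for λ=5.
From the initial condition, c_1 = -4, c_2 = -9.
y(ln 3) = (-4)(3^1)(1) + (-9)(3^5)(-1) = 2175.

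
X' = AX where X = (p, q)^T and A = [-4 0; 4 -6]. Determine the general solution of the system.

Coefficient matrix A = [[-4, 0], [4, -6]].
Characteristic polynomial det(A - λI) = λ^2 + 10λ + 24 = 0.
Eigenvalues λ = -6, -4.
For λ=-6: (A-λI) row 1 is [2, 0], so an eigenvector is (0, 1).
For λ=-4: (A-λI) row 2 is [4, -2], so an eigenvector is (1, 2).
General solution: c_1e^(-6t)(0,1) + c_2e^(-4t)(1,2).

p(t) = c_2e^(-4t), q(t) = c_1e^(-6t) + 2c_2e^(-4t)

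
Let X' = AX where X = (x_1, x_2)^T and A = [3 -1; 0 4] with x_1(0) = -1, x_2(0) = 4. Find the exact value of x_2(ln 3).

A = [[3,-1],[0,4]]; eigenvalues λ = 4, 3.
Eigenvectors: (1,-1) for λ=4, (1,0) for λ=3.
From the initial condition, c_1 = -4, c_2 = 3.
x_2(ln 3) = (-4)(3^4)(-1) + (3)(3^3)(0) = 324.

324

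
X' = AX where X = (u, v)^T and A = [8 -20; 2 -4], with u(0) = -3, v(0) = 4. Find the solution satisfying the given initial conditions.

u(t) = -49e^(2t)sin(2t) - 3e^(2t)cos(2t), v(t) = -15e^(2t)sin(2t) + 4e^(2t)cos(2t)

Coefficient matrix A = [[8, -20], [2, -4]].
Characteristic polynomial det(A - λI) = λ^2 - 4λ + 8 = 0.
Eigenvalues λ = 2 ± 2i (complex conjugate pair).
For λ=2+2i: an eigenvector is (-3,-1) - i(1,0) = (-3 - i, -1).
A real fundamental pair from Re and Im of e^((2+2i)t)v: X_1 = e^(2t)(cos(2t)·(-3,-1) + sin(2t)·(1,0)), X_2 = e^(2t)(sin(2t)·(-3,-1) - cos(2t)·(1,0)).
General solution: C_1X_1 + C_2X_2.
Applying u(0)=-3, v(0)=4 gives C_1=-4, C_2=15.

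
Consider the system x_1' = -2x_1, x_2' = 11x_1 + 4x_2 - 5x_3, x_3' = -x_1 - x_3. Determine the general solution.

x_1(t) = K_1e^(-2t), x_2(t) = -K_1e^(-2t) + K_2e^(4t) + K_3e^(-t), x_3(t) = K_1e^(-2t) + K_3e^(-t)

Coefficient matrix A = [[-2, 0, 0], [11, 4, -5], [-1, 0, -1]].
det(A - λI) = 0 gives eigenvalues λ = -2, 4, -1.
For λ=-2: eigenvector (1,-1,1).
For λ=4: eigenvector (0,1,0).
For λ=-1: eigenvector (0,1,1).
General solution: K_1e^(-2t)(1,-1,1) + K_2e^(4t)(0,1,0) + K_3e^(-t)(0,1,1).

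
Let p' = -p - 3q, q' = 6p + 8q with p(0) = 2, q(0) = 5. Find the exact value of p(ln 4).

-7024

A = [[-1,-3],[6,8]]; eigenvalues λ = 2, 5.
Eigenvectors: (-1,1) for λ=2, (1,-2) for λ=5.
From the initial condition, c_1 = -9, c_2 = -7.
p(ln 4) = (-9)(4^2)(-1) + (-7)(4^5)(1) = -7024.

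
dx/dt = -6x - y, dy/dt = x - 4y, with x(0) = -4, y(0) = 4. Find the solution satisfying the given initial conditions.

Coefficient matrix A = [[-6, -1], [1, -4]].
Characteristic polynomial det(A - λI) = λ^2 + 10λ + 25 = 0.
Single eigenvalue λ = -5 with algebraic multiplicity 2.
Eigenvector v = (1,-1); generalized eigenvector w with (A-λI)w=v is (-3,2).
General solution: e^(-5t)[K_1·v + K_2·(t·v + w)].
Applying x(0)=-4, y(0)=4 gives K_1=-4, K_2=0.

x(t) = -4e^(-5t), y(t) = 4e^(-5t)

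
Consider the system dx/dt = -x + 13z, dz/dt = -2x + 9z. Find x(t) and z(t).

x(t) = -3C_1e^(4t)sin(t) - 2C_1e^(4t)cos(t) - 2C_2e^(4t)sin(t) + 3C_2e^(4t)cos(t), z(t) = -C_1e^(4t)sin(t) - C_1e^(4t)cos(t) - C_2e^(4t)sin(t) + C_2e^(4t)cos(t)

Coefficient matrix A = [[-1, 13], [-2, 9]].
Characteristic polynomial det(A - λI) = λ^2 - 8λ + 17 = 0.
Eigenvalues λ = 4 ± i (complex conjugate pair).
For λ=4+i: an eigenvector is (-2,-1) - i(-3,-1) = (-2 + 3i, -1 + i).
A real fundamental pair from Re and Im of e^((4+i)t)v: X_1 = e^(4t)(cos(t)·(-2,-1) + sin(t)·(-3,-1)), X_2 = e^(4t)(sin(t)·(-2,-1) - cos(t)·(-3,-1)).
General solution: C_1X_1 + C_2X_2.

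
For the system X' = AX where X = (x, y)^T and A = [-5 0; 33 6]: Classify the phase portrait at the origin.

A = [[-5,0],[33,6]]; det(A-λI) = λ^2 - λ - 30.
λ = -5, 6: opposite signs.

saddle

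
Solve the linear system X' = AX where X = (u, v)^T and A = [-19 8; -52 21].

Coefficient matrix A = [[-19, 8], [-52, 21]].
Characteristic polynomial det(A - λI) = λ^2 - 2λ + 17 = 0.
Eigenvalues λ = 1 ± 4i (complex conjugate pair).
For λ=1+4i: an eigenvector is (1,2) - i(-1,-3) = (1 + i, 2 + 3i).
A real fundamental pair from Re and Im of e^((1+4i)t)v: X_1 = e^(t)(cos(4t)·(1,2) + sin(4t)·(-1,-3)), X_2 = e^(t)(sin(4t)·(1,2) - cos(4t)·(-1,-3)).
General solution: K_1X_1 + K_2X_2.

u(t) = -K_1e^(t)sin(4t) + K_1e^(t)cos(4t) + K_2e^(t)sin(4t) + K_2e^(t)cos(4t), v(t) = -3K_1e^(t)sin(4t) + 2K_1e^(t)cos(4t) + 2K_2e^(t)sin(4t) + 3K_2e^(t)cos(4t)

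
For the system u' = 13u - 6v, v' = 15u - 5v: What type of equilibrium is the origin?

A = [[13,-6],[15,-5]]; det(A-λI) = λ^2 - 8λ + 25.
λ = 4 ± 3i: positive real part.

unstable spiral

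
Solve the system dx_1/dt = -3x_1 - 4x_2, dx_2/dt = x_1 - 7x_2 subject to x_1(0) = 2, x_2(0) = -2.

x_1(t) = 12te^(-5t) + 2e^(-5t), x_2(t) = 6te^(-5t) - 2e^(-5t)

Coefficient matrix A = [[-3, -4], [1, -7]].
Characteristic polynomial det(A - λI) = λ^2 + 10λ + 25 = 0.
Single eigenvalue λ = -5 with algebraic multiplicity 2.
Eigenvector v = (-2,-1); generalized eigenvector w with (A-λI)w=v is (3,2).
General solution: e^(-5t)[K_1·v + K_2·(t·v + w)].
Applying x_1(0)=2, x_2(0)=-2 gives K_1=-10, K_2=-6.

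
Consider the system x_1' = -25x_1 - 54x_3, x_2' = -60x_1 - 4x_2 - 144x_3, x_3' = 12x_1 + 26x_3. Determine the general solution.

x_1(t) = 9c_1e^(-t) - 2c_2e^(2t), x_2(t) = 12c_1e^(-t) - 4c_2e^(2t) + c_3e^(-4t), x_3(t) = -4c_1e^(-t) + c_2e^(2t)

Coefficient matrix A = [[-25, 0, -54], [-60, -4, -144], [12, 0, 26]].
det(A - λI) = 0 gives eigenvalues λ = -1, 2, -4.
For λ=-1: eigenvector (9,12,-4).
For λ=2: eigenvector (-2,-4,1).
For λ=-4: eigenvector (0,1,0).
General solution: c_1e^(-t)(9,12,-4) + c_2e^(2t)(-2,-4,1) + c_3e^(-4t)(0,1,0).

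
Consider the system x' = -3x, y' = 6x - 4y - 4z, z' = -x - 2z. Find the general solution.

x(t) = c_1e^(-3t), y(t) = 2c_1e^(-3t) - 2c_2e^(-2t) + c_3e^(-4t), z(t) = c_1e^(-3t) + c_2e^(-2t)

Coefficient matrix A = [[-3, 0, 0], [6, -4, -4], [-1, 0, -2]].
det(A - λI) = 0 gives eigenvalues λ = -3, -2, -4.
For λ=-3: eigenvector (1,2,1).
For λ=-2: eigenvector (0,-2,1).
For λ=-4: eigenvector (0,1,0).
General solution: c_1e^(-3t)(1,2,1) + c_2e^(-2t)(0,-2,1) + c_3e^(-4t)(0,1,0).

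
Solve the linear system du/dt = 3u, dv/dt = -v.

Coefficient matrix A = [[3, 0], [0, -1]].
Characteristic polynomial det(A - λI) = λ^2 - 2λ - 3 = 0.
Eigenvalues λ = -1, 3.
For λ=-1: (A-λI) row 1 is [4, 0], so an eigenvector is (0, -1).
For λ=3: (A-λI) row 2 is [0, -4], so an eigenvector is (1, 0).
General solution: K_1e^(-t)(0,-1) + K_2e^(3t)(1,0).

u(t) = K_2e^(3t), v(t) = -K_1e^(-t)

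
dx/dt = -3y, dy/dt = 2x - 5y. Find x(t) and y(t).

x(t) = 3c_1e^(-2t) - c_2e^(-3t), y(t) = 2c_1e^(-2t) - c_2e^(-3t)

Coefficient matrix A = [[0, -3], [2, -5]].
Characteristic polynomial det(A - λI) = λ^2 + 5λ + 6 = 0.
Eigenvalues λ = -2, -3.
For λ=-2: (A-λI) row 1 is [2, -3], so an eigenvector is (3, 2).
For λ=-3: (A-λI) row 1 is [3, -3], so an eigenvector is (-1, -1).
General solution: c_1e^(-2t)(3,2) + c_2e^(-3t)(-1,-1).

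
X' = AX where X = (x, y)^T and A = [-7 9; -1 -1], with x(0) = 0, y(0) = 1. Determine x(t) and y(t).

Coefficient matrix A = [[-7, 9], [-1, -1]].
Characteristic polynomial det(A - λI) = λ^2 + 8λ + 16 = 0.
Single eigenvalue λ = -4 with algebraic multiplicity 2.
Eigenvector v = (-3,-1); generalized eigenvector w with (A-λI)w=v is (-2,-1).
General solution: e^(-4t)[c_1·v + c_2·(t·v + w)].
Applying x(0)=0, y(0)=1 gives c_1=2, c_2=-3.

x(t) = 9te^(-4t), y(t) = 3te^(-4t) + e^(-4t)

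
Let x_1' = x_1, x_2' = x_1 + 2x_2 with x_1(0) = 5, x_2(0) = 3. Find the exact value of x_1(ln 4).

A = [[1,0],[1,2]]; eigenvalues λ = 1, 2.
Eigenvectors: (1,-1) for λ=1, (0,-1) for λ=2.
From the initial condition, c_1 = 5, c_2 = -8.
x_1(ln 4) = (5)(4^1)(1) + (-8)(4^2)(0) = 20.

20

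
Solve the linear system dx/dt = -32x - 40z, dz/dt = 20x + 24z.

x(t) = -K_1e^(-4t)sin(4t) + 3K_1e^(-4t)cos(4t) + 3K_2e^(-4t)sin(4t) + K_2e^(-4t)cos(4t), z(t) = K_1e^(-4t)sin(4t) - 2K_1e^(-4t)cos(4t) - 2K_2e^(-4t)sin(4t) - K_2e^(-4t)cos(4t)

Coefficient matrix A = [[-32, -40], [20, 24]].
Characteristic polynomial det(A - λI) = λ^2 + 8λ + 32 = 0.
Eigenvalues λ = -4 ± 4i (complex conjugate pair).
For λ=-4+4i: an eigenvector is (3,-2) - i(-1,1) = (3 + i, -2 - i).
A real fundamental pair from Re and Im of e^((-4+4i)t)v: X_1 = e^(-4t)(cos(4t)·(3,-2) + sin(4t)·(-1,1)), X_2 = e^(-4t)(sin(4t)·(3,-2) - cos(4t)·(-1,1)).
General solution: K_1X_1 + K_2X_2.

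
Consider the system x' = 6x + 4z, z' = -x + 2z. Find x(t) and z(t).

Coefficient matrix A = [[6, 4], [-1, 2]].
Characteristic polynomial det(A - λI) = λ^2 - 8λ + 16 = 0.
Single eigenvalue λ = 4 with algebraic multiplicity 2.
Eigenvector v = (-2,1); generalized eigenvector w with (A-λI)w=v is (3,-2).
General solution: e^(4t)[K_1·v + K_2·(t·v + w)].

x(t) = -2K_1e^(4t) - 2K_2te^(4t) + 3K_2e^(4t), z(t) = K_1e^(4t) + K_2te^(4t) - 2K_2e^(4t)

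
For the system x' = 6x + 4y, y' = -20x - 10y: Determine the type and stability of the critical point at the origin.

stable spiral

A = [[6,4],[-20,-10]]; det(A-λI) = λ^2 + 4λ + 20.
λ = -2 ± 4i: negative real part.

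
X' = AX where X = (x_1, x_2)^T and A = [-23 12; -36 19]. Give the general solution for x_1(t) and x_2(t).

x_1(t) = -2K_1e^(-5t) - K_2e^(t), x_2(t) = -3K_1e^(-5t) - 2K_2e^(t)

Coefficient matrix A = [[-23, 12], [-36, 19]].
Characteristic polynomial det(A - λI) = λ^2 + 4λ - 5 = 0.
Eigenvalues λ = -5, 1.
For λ=-5: (A-λI) row 1 is [-18, 12], so an eigenvector is (-2, -3).
For λ=1: (A-λI) row 1 is [-24, 12], so an eigenvector is (-1, -2).
General solution: K_1e^(-5t)(-2,-3) + K_2e^(t)(-1,-2).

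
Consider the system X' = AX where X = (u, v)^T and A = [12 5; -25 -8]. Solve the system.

Coefficient matrix A = [[12, 5], [-25, -8]].
Characteristic polynomial det(A - λI) = λ^2 - 4λ + 29 = 0.
Eigenvalues λ = 2 ± 5i (complex conjugate pair).
For λ=2+5i: an eigenvector is (-1,2) - i(0,1) = (-1, 2 - i).
A real fundamental pair from Re and Im of e^((2+5i)t)v: X_1 = e^(2t)(cos(5t)·(-1,2) + sin(5t)·(0,1)), X_2 = e^(2t)(sin(5t)·(-1,2) - cos(5t)·(0,1)).
General solution: c_1X_1 + c_2X_2.

u(t) = -c_1e^(2t)cos(5t) - c_2e^(2t)sin(5t), v(t) = c_1e^(2t)sin(5t) + 2c_1e^(2t)cos(5t) + 2c_2e^(2t)sin(5t) - c_2e^(2t)cos(5t)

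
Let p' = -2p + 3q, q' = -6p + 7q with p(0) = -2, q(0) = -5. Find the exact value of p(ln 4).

A = [[-2,3],[-6,7]]; eigenvalues λ = 4, 1.
Eigenvectors: (-1,-2) for λ=4, (1,1) for λ=1.
From the initial condition, c_1 = 3, c_2 = 1.
p(ln 4) = (3)(4^4)(-1) + (1)(4^1)(1) = -764.

-764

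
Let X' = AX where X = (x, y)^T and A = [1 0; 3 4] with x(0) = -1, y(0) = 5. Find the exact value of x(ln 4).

-4

A = [[1,0],[3,4]]; eigenvalues λ = 4, 1.
Eigenvectors: (0,-1) for λ=4, (1,-1) for λ=1.
From the initial condition, c_1 = -4, c_2 = -1.
x(ln 4) = (-4)(4^4)(0) + (-1)(4^1)(1) = -4.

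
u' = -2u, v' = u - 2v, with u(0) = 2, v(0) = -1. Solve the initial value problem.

Coefficient matrix A = [[-2, 0], [1, -2]].
Characteristic polynomial det(A - λI) = λ^2 + 4λ + 4 = 0.
Single eigenvalue λ = -2 with algebraic multiplicity 2.
Eigenvector v = (0,-1); generalized eigenvector w with (A-λI)w=v is (-1,2).
General solution: e^(-2t)[C_1·v + C_2·(t·v + w)].
Applying u(0)=2, v(0)=-1 gives C_1=-3, C_2=-2.

u(t) = 2e^(-2t), v(t) = 2te^(-2t) - e^(-2t)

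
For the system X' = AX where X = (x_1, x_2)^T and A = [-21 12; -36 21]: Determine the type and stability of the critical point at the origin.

saddle

A = [[-21,12],[-36,21]]; det(A-λI) = λ^2 - 9.
λ = -3, 3: opposite signs.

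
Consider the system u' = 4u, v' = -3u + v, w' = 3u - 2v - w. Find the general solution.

Coefficient matrix A = [[4, 0, 0], [-3, 1, 0], [3, -2, -1]].
det(A - λI) = 0 gives eigenvalues λ = -1, 1, 4.
For λ=-1: eigenvector (0,0,1).
For λ=1: eigenvector (0,1,-1).
For λ=4: eigenvector (1,-1,1).
General solution: c_1e^(-t)(0,0,1) + c_2e^(t)(0,1,-1) + c_3e^(4t)(1,-1,1).

u(t) = c_3e^(4t), v(t) = c_2e^(t) - c_3e^(4t), w(t) = c_1e^(-t) - c_2e^(t) + c_3e^(4t)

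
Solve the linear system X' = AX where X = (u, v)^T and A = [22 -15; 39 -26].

u(t) = 2C_1e^(-2t)sin(3t) - C_1e^(-2t)cos(3t) - C_2e^(-2t)sin(3t) - 2C_2e^(-2t)cos(3t), v(t) = 3C_1e^(-2t)sin(3t) - 2C_1e^(-2t)cos(3t) - 2C_2e^(-2t)sin(3t) - 3C_2e^(-2t)cos(3t)

Coefficient matrix A = [[22, -15], [39, -26]].
Characteristic polynomial det(A - λI) = λ^2 + 4λ + 13 = 0.
Eigenvalues λ = -2 ± 3i (complex conjugate pair).
For λ=-2+3i: an eigenvector is (-1,-2) - i(2,3) = (-1 - 2i, -2 - 3i).
A real fundamental pair from Re and Im of e^((-2+3i)t)v: X_1 = e^(-2t)(cos(3t)·(-1,-2) + sin(3t)·(2,3)), X_2 = e^(-2t)(sin(3t)·(-1,-2) - cos(3t)·(2,3)).
General solution: C_1X_1 + C_2X_2.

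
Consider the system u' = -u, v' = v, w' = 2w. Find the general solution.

u(t) = C_1e^(-t), v(t) = C_2e^(t), w(t) = C_3e^(2t)

Coefficient matrix A = [[-1, 0, 0], [0, 1, 0], [0, 0, 2]].
det(A - λI) = 0 gives eigenvalues λ = -1, 1, 2.
For λ=-1: eigenvector (1,0,0).
For λ=1: eigenvector (0,1,0).
For λ=2: eigenvector (0,0,1).
General solution: C_1e^(-t)(1,0,0) + C_2e^(t)(0,1,0) + C_3e^(2t)(0,0,1).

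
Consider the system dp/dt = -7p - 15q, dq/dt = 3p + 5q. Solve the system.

Coefficient matrix A = [[-7, -15], [3, 5]].
Characteristic polynomial det(A - λI) = λ^2 + 2λ + 10 = 0.
Eigenvalues λ = -1 ± 3i (complex conjugate pair).
For λ=-1+3i: an eigenvector is (-2,1) - i(-1,0) = (-2 + i, 1).
A real fundamental pair from Re and Im of e^((-1+3i)t)v: X_1 = e^(-t)(cos(3t)·(-2,1) + sin(3t)·(-1,0)), X_2 = e^(-t)(sin(3t)·(-2,1) - cos(3t)·(-1,0)).
General solution: C_1X_1 + C_2X_2.

p(t) = -C_1e^(-t)sin(3t) - 2C_1e^(-t)cos(3t) - 2C_2e^(-t)sin(3t) + C_2e^(-t)cos(3t), q(t) = C_1e^(-t)cos(3t) + C_2e^(-t)sin(3t)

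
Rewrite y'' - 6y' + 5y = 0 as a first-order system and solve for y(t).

y(t) = C_1e^(5t) + C_2e^(t)

Let x_1 = y, x_2 = y'. Then x_1' = x_2 and x_2' = -5x_1 + 6x_2.
A = [[0,1],[-5,6]]; det(A-λI) = λ^2 - 6λ + 5.
Eigenvalues λ = 5, 1 with eigenvectors (1,5), (1,1).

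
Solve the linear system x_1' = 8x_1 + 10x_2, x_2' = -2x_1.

x_1(t) = c_1e^(4t)sin(2t) - 2c_1e^(4t)cos(2t) - 2c_2e^(4t)sin(2t) - c_2e^(4t)cos(2t), x_2(t) = c_1e^(4t)cos(2t) + c_2e^(4t)sin(2t)

Coefficient matrix A = [[8, 10], [-2, 0]].
Characteristic polynomial det(A - λI) = λ^2 - 8λ + 20 = 0.
Eigenvalues λ = 4 ± 2i (complex conjugate pair).
For λ=4+2i: an eigenvector is (-2,1) - i(1,0) = (-2 - i, 1).
A real fundamental pair from Re and Im of e^((4+2i)t)v: X_1 = e^(4t)(cos(2t)·(-2,1) + sin(2t)·(1,0)), X_2 = e^(4t)(sin(2t)·(-2,1) - cos(2t)·(1,0)).
General solution: c_1X_1 + c_2X_2.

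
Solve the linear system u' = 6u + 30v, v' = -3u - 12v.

u(t) = -3C_1e^(-3t)sin(3t) - C_1e^(-3t)cos(3t) - C_2e^(-3t)sin(3t) + 3C_2e^(-3t)cos(3t), v(t) = C_1e^(-3t)sin(3t) - C_2e^(-3t)cos(3t)

Coefficient matrix A = [[6, 30], [-3, -12]].
Characteristic polynomial det(A - λI) = λ^2 + 6λ + 18 = 0.
Eigenvalues λ = -3 ± 3i (complex conjugate pair).
For λ=-3+3i: an eigenvector is (-1,0) - i(-3,1) = (-1 + 3i, 0 - i).
A real fundamental pair from Re and Im of e^((-3+3i)t)v: X_1 = e^(-3t)(cos(3t)·(-1,0) + sin(3t)·(-3,1)), X_2 = e^(-3t)(sin(3t)·(-1,0) - cos(3t)·(-3,1)).
General solution: C_1X_1 + C_2X_2.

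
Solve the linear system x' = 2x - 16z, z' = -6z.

Coefficient matrix A = [[2, -16], [0, -6]].
Characteristic polynomial det(A - λI) = λ^2 + 4λ - 12 = 0.
Eigenvalues λ = 2, -6.
For λ=2: (A-λI) row 1 is [0, -16], so an eigenvector is (1, 0).
For λ=-6: (A-λI) row 1 is [8, -16], so an eigenvector is (-2, -1).
General solution: K_1e^(2t)(1,0) + K_2e^(-6t)(-2,-1).

x(t) = K_1e^(2t) - 2K_2e^(-6t), z(t) = -K_2e^(-6t)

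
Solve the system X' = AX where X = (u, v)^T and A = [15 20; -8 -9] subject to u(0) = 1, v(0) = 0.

Coefficient matrix A = [[15, 20], [-8, -9]].
Characteristic polynomial det(A - λI) = λ^2 - 6λ + 25 = 0.
Eigenvalues λ = 3 ± 4i (complex conjugate pair).
For λ=3+4i: an eigenvector is (-2,1) - i(-1,1) = (-2 + i, 1 - i).
A real fundamental pair from Re and Im of e^((3+4i)t)v: X_1 = e^(3t)(cos(4t)·(-2,1) + sin(4t)·(-1,1)), X_2 = e^(3t)(sin(4t)·(-2,1) - cos(4t)·(-1,1)).
General solution: K_1X_1 + K_2X_2.
Applying u(0)=1, v(0)=0 gives K_1=-1, K_2=-1.

u(t) = 3e^(3t)sin(4t) + e^(3t)cos(4t), v(t) = -2e^(3t)sin(4t)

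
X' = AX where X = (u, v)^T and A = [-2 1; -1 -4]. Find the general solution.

u(t) = -C_1e^(-3t) - C_2te^(-3t) - 2C_2e^(-3t), v(t) = C_1e^(-3t) + C_2te^(-3t) + C_2e^(-3t)

Coefficient matrix A = [[-2, 1], [-1, -4]].
Characteristic polynomial det(A - λI) = λ^2 + 6λ + 9 = 0.
Single eigenvalue λ = -3 with algebraic multiplicity 2.
Eigenvector v = (-1,1); generalized eigenvector w with (A-λI)w=v is (-2,1).
General solution: e^(-3t)[C_1·v + C_2·(t·v + w)].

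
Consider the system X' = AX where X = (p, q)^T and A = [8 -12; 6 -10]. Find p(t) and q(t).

Coefficient matrix A = [[8, -12], [6, -10]].
Characteristic polynomial det(A - λI) = λ^2 + 2λ - 8 = 0.
Eigenvalues λ = -4, 2.
For λ=-4: (A-λI) row 1 is [12, -12], so an eigenvector is (-1, -1).
For λ=2: (A-λI) row 1 is [6, -12], so an eigenvector is (2, 1).
General solution: K_1e^(-4t)(-1,-1) + K_2e^(2t)(2,1).

p(t) = -K_1e^(-4t) + 2K_2e^(2t), q(t) = -K_1e^(-4t) + K_2e^(2t)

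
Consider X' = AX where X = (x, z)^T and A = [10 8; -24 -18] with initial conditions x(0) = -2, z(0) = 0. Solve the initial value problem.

Coefficient matrix A = [[10, 8], [-24, -18]].
Characteristic polynomial det(A - λI) = λ^2 + 8λ + 12 = 0.
Eigenvalues λ = -6, -2.
For λ=-6: (A-λI) row 1 is [16, 8], so an eigenvector is (-1, 2).
For λ=-2: (A-λI) row 1 is [12, 8], so an eigenvector is (-2, 3).
General solution: K_1e^(-6t)(-1,2) + K_2e^(-2t)(-2,3).
Applying x(0)=-2, z(0)=0 gives K_1=-6, K_2=4.

x(t) = -8e^(-2t) + 6e^(-6t), z(t) = 12e^(-2t) - 12e^(-6t)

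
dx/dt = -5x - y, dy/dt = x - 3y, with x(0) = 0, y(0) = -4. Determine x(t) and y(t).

x(t) = 4te^(-4t), y(t) = -4te^(-4t) - 4e^(-4t)

Coefficient matrix A = [[-5, -1], [1, -3]].
Characteristic polynomial det(A - λI) = λ^2 + 8λ + 16 = 0.
Single eigenvalue λ = -4 with algebraic multiplicity 2.
Eigenvector v = (-1,1); generalized eigenvector w with (A-λI)w=v is (1,0).
General solution: e^(-4t)[c_1·v + c_2·(t·v + w)].
Applying x(0)=0, y(0)=-4 gives c_1=-4, c_2=-4.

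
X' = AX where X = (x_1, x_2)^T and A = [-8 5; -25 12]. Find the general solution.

x_1(t) = C_1e^(2t)cos(5t) + C_2e^(2t)sin(5t), x_2(t) = -C_1e^(2t)sin(5t) + 2C_1e^(2t)cos(5t) + 2C_2e^(2t)sin(5t) + C_2e^(2t)cos(5t)

Coefficient matrix A = [[-8, 5], [-25, 12]].
Characteristic polynomial det(A - λI) = λ^2 - 4λ + 29 = 0.
Eigenvalues λ = 2 ± 5i (complex conjugate pair).
For λ=2+5i: an eigenvector is (1,2) - i(0,-1) = (1, 2 + i).
A real fundamental pair from Re and Im of e^((2+5i)t)v: X_1 = e^(2t)(cos(5t)·(1,2) + sin(5t)·(0,-1)), X_2 = e^(2t)(sin(5t)·(1,2) - cos(5t)·(0,-1)).
General solution: C_1X_1 + C_2X_2.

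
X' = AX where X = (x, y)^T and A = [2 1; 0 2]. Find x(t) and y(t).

Coefficient matrix A = [[2, 1], [0, 2]].
Characteristic polynomial det(A - λI) = λ^2 - 4λ + 4 = 0.
Single eigenvalue λ = 2 with algebraic multiplicity 2.
Eigenvector v = (-1,0); generalized eigenvector w with (A-λI)w=v is (-3,-1).
General solution: e^(2t)[K_1·v + K_2·(t·v + w)].

x(t) = -K_1e^(2t) - K_2te^(2t) - 3K_2e^(2t), y(t) = -K_2e^(2t)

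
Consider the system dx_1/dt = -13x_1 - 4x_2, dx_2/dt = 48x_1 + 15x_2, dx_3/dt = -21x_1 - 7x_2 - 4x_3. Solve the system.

x_1(t) = -C_1e^(3t) - C_2e^(-t), x_2(t) = 4C_1e^(3t) + 3C_2e^(-t), x_3(t) = -C_1e^(3t) + C_3e^(-4t)

Coefficient matrix A = [[-13, -4, 0], [48, 15, 0], [-21, -7, -4]].
det(A - λI) = 0 gives eigenvalues λ = 3, -1, -4.
For λ=3: eigenvector (-1,4,-1).
For λ=-1: eigenvector (-1,3,0).
For λ=-4: eigenvector (0,0,1).
General solution: C_1e^(3t)(-1,4,-1) + C_2e^(-t)(-1,3,0) + C_3e^(-4t)(0,0,1).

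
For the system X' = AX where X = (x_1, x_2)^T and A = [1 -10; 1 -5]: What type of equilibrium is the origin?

A = [[1,-10],[1,-5]]; det(A-λI) = λ^2 + 4λ + 5.
λ = -2 ± i: negative real part.

stable spiral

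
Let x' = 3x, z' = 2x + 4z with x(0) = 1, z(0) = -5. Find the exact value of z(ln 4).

A = [[3,0],[2,4]]; eigenvalues λ = 4, 3.
Eigenvectors: (0,-1) for λ=4, (-1,2) for λ=3.
From the initial condition, c_1 = 3, c_2 = -1.
z(ln 4) = (3)(4^4)(-1) + (-1)(4^3)(2) = -896.

-896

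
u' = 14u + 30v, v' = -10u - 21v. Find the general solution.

u(t) = -3c_1e^(-6t) + 2c_2e^(-t), v(t) = 2c_1e^(-6t) - c_2e^(-t)

Coefficient matrix A = [[14, 30], [-10, -21]].
Characteristic polynomial det(A - λI) = λ^2 + 7λ + 6 = 0.
Eigenvalues λ = -6, -1.
For λ=-6: (A-λI) row 1 is [20, 30], so an eigenvector is (-3, 2).
For λ=-1: (A-λI) row 1 is [15, 30], so an eigenvector is (2, -1).
General solution: c_1e^(-6t)(-3,2) + c_2e^(-t)(2,-1).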